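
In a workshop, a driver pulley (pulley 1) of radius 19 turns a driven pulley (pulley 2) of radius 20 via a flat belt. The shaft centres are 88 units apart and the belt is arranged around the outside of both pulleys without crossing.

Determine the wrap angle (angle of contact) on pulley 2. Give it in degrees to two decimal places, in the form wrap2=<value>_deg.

open belt: β = asin((r2−r1)/C) = asin(1/88) = 0.6511°
wrap1 = π − 2β = 178.6978°
wrap2 = π + 2β = 181.3022°

wrap2=181.30_deg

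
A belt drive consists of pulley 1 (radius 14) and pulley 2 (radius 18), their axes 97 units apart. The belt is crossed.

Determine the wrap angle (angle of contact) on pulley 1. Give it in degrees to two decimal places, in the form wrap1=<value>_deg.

crossed belt: β = asin((r1+r2)/C) = asin(32/97) = 19.2625°
wrap1 = wrap2 = π + 2β = 218.5250°

wrap1=218.53_deg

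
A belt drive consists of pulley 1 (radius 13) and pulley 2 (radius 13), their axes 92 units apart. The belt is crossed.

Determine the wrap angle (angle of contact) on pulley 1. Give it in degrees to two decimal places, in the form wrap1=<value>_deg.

crossed belt: β = asin((r1+r2)/C) = asin(26/92) = 16.4160°
wrap1 = wrap2 = π + 2β = 212.8319°

wrap1=212.83_deg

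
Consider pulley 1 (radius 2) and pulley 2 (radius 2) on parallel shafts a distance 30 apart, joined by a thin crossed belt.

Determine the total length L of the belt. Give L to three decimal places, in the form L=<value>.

L=73.100

crossed belt: β = asin((r1+r2)/C) = asin(4/30) = 7.6623°
wrap1 = wrap2 = π + 2β = 195.3245°
tangent length = C·cosβ = 29.7321
L = (r1+r2)·wrap + 2·C·cosβ = 4·3.4091 + 2·29.7321 = 73.1005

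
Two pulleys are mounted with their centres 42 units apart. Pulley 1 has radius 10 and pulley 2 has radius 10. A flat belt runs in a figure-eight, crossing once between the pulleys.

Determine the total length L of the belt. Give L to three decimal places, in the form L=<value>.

crossed belt: β = asin((r1+r2)/C) = asin(20/42) = 28.4369°
wrap1 = wrap2 = π + 2β = 236.8738°
tangent length = C·cosβ = 36.9324
L = (r1+r2)·wrap + 2·C·cosβ = 20·4.1342 + 2·36.9324 = 156.5493

L=156.549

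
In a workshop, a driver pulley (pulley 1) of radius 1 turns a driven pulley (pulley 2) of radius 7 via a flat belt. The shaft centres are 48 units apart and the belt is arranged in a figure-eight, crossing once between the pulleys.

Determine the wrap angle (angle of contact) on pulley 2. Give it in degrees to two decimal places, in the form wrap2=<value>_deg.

crossed belt: β = asin((r1+r2)/C) = asin(8/48) = 9.5941°
wrap1 = wrap2 = π + 2β = 199.1881°

wrap2=199.19_deg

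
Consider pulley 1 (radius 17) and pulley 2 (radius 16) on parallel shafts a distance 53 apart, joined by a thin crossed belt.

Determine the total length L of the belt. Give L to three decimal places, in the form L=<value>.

L=230.978

crossed belt: β = asin((r1+r2)/C) = asin(33/53) = 38.5093°
wrap1 = wrap2 = π + 2β = 257.0186°
tangent length = C·cosβ = 41.4729
L = (r1+r2)·wrap + 2·C·cosβ = 33·4.4858 + 2·41.4729 = 230.9778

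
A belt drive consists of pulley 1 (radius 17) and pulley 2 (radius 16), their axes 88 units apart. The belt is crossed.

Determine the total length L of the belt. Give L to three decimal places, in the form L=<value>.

L=292.199

crossed belt: β = asin((r1+r2)/C) = asin(33/88) = 22.0243°
wrap1 = wrap2 = π + 2β = 224.0486°
tangent length = C·cosβ = 81.5782
L = (r1+r2)·wrap + 2·C·cosβ = 33·3.9104 + 2·81.5782 = 292.1991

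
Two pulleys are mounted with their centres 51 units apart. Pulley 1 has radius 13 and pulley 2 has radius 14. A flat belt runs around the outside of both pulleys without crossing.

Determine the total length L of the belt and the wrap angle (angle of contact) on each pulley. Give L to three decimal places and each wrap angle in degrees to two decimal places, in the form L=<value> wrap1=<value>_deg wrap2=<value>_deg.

open belt: β = asin((r2−r1)/C) = asin(1/51) = 1.1235°
wrap1 = π − 2β = 177.7530°
wrap2 = π + 2β = 182.2470°
tangent length = C·cosβ = 50.9902
L = r1·wrap1 + r2·wrap2 + 2·C·cosβ = 13·3.1024 + 14·3.1808 + 2·50.9902 = 186.8426

L=186.843 wrap1=177.75_deg wrap2=182.25_deg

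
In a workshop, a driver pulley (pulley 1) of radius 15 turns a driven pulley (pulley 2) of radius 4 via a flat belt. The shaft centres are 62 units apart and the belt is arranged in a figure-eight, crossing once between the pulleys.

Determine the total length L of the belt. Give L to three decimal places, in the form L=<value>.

L=189.560

crossed belt: β = asin((r1+r2)/C) = asin(19/62) = 17.8455°
wrap1 = wrap2 = π + 2β = 215.6910°
tangent length = C·cosβ = 59.0169
L = (r1+r2)·wrap + 2·C·cosβ = 19·3.7645 + 2·59.0169 = 189.5597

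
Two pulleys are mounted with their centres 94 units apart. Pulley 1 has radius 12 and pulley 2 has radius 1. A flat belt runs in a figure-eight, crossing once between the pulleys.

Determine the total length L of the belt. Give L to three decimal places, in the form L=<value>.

L=230.641

crossed belt: β = asin((r1+r2)/C) = asin(13/94) = 7.9494°
wrap1 = wrap2 = π + 2β = 195.8987°
tangent length = C·cosβ = 93.0967
L = (r1+r2)·wrap + 2·C·cosβ = 13·3.4191 + 2·93.0967 = 230.6415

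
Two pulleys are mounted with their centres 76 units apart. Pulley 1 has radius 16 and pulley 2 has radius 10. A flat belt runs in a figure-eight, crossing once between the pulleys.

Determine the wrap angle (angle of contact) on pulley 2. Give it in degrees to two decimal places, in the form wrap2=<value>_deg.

crossed belt: β = asin((r1+r2)/C) = asin(26/76) = 20.0052°
wrap1 = wrap2 = π + 2β = 220.0104°

wrap2=220.01_deg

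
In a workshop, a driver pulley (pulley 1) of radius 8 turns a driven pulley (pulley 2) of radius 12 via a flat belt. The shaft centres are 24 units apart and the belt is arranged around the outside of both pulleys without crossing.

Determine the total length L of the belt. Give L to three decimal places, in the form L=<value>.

L=111.500

open belt: β = asin((r2−r1)/C) = asin(4/24) = 9.5941°
wrap1 = π − 2β = 160.8119°
wrap2 = π + 2β = 199.1881°
tangent length = C·cosβ = 23.6643
L = r1·wrap1 + r2·wrap2 + 2·C·cosβ = 8·2.8067 + 12·3.4765 + 2·23.6643 = 111.5001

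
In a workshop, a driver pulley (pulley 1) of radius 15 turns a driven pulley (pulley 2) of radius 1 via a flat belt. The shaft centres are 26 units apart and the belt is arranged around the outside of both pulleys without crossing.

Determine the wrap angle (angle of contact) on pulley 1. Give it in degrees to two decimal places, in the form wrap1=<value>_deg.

open belt: β = asin((r2−r1)/C) = asin(-14/26) = -32.5790°
wrap1 = π − 2β = 245.1579°
wrap2 = π + 2β = 114.8421°

wrap1=245.16_deg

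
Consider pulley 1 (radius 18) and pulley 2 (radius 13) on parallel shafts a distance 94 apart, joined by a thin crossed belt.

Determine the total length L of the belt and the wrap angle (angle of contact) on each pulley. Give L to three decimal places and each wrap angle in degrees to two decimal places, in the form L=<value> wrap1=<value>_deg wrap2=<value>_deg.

crossed belt: β = asin((r1+r2)/C) = asin(31/94) = 19.2559°
wrap1 = wrap2 = π + 2β = 218.5117°
tangent length = C·cosβ = 88.7412
L = (r1+r2)·wrap + 2·C·cosβ = 31·3.8137 + 2·88.7412 = 295.7086

L=295.709 wrap1=218.51_deg wrap2=218.51_deg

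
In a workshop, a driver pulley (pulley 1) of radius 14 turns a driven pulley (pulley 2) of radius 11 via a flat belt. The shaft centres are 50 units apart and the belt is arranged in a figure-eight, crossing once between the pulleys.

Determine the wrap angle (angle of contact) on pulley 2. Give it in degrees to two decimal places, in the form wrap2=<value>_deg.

crossed belt: β = asin((r1+r2)/C) = asin(25/50) = 30.0000°
wrap1 = wrap2 = π + 2β = 240.0000°

wrap2=240.00_deg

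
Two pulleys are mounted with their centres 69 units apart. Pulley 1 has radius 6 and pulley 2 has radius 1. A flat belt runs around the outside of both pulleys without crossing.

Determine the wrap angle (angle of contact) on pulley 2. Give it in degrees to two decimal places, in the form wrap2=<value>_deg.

wrap2=171.69_deg

open belt: β = asin((r2−r1)/C) = asin(-5/69) = -4.1555°
wrap1 = π − 2β = 188.3110°
wrap2 = π + 2β = 171.6890°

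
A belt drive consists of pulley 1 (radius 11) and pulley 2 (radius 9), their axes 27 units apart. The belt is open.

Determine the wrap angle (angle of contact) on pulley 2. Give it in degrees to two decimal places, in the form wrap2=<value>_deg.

open belt: β = asin((r2−r1)/C) = asin(-2/27) = -4.2480°
wrap1 = π − 2β = 188.4960°
wrap2 = π + 2β = 171.5040°

wrap2=171.50_deg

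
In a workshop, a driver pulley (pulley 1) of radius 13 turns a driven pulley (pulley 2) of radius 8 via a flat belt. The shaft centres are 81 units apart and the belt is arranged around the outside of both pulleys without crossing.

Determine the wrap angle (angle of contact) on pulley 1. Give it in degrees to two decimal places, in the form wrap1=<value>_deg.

open belt: β = asin((r2−r1)/C) = asin(-5/81) = -3.5390°
wrap1 = π − 2β = 187.0781°
wrap2 = π + 2β = 172.9219°

wrap1=187.08_deg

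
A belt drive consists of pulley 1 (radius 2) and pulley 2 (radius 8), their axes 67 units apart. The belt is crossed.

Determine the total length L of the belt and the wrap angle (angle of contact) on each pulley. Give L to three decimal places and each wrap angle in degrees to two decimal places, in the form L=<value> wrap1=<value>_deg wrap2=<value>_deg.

L=166.911 wrap1=197.17_deg wrap2=197.17_deg

crossed belt: β = asin((r1+r2)/C) = asin(10/67) = 8.5837°
wrap1 = wrap2 = π + 2β = 197.1674°
tangent length = C·cosβ = 66.2495
L = (r1+r2)·wrap + 2·C·cosβ = 10·3.4412 + 2·66.2495 = 166.9113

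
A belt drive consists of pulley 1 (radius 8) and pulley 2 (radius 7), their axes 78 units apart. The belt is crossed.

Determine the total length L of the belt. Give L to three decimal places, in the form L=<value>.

crossed belt: β = asin((r1+r2)/C) = asin(15/78) = 11.0875°
wrap1 = wrap2 = π + 2β = 202.1750°
tangent length = C·cosβ = 76.5441
L = (r1+r2)·wrap + 2·C·cosβ = 15·3.5286 + 2·76.5441 = 206.0175

L=206.017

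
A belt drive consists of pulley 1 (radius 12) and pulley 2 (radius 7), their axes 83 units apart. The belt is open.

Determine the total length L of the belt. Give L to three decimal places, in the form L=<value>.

open belt: β = asin((r2−r1)/C) = asin(-5/83) = -3.4536°
wrap1 = π − 2β = 186.9073°
wrap2 = π + 2β = 173.0927°
tangent length = C·cosβ = 82.8493
L = r1·wrap1 + r2·wrap2 + 2·C·cosβ = 12·3.2621 + 7·3.0210 + 2·82.8493 = 225.9916

L=225.992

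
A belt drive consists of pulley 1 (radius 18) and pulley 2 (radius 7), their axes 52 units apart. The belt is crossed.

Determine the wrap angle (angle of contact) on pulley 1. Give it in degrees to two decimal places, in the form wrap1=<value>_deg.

wrap1=237.47_deg

crossed belt: β = asin((r1+r2)/C) = asin(25/52) = 28.7357°
wrap1 = wrap2 = π + 2β = 237.4713°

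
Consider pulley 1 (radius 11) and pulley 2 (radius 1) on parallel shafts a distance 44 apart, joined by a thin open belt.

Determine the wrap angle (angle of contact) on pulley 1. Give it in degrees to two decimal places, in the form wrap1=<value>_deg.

wrap1=206.27_deg

open belt: β = asin((r2−r1)/C) = asin(-10/44) = -13.1366°
wrap1 = π − 2β = 206.2731°
wrap2 = π + 2β = 153.7269°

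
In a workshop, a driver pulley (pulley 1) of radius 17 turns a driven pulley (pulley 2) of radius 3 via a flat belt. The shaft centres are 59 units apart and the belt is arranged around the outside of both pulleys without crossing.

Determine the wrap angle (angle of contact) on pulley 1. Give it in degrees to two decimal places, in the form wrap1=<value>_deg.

open belt: β = asin((r2−r1)/C) = asin(-14/59) = -13.7265°
wrap1 = π − 2β = 207.4531°
wrap2 = π + 2β = 152.5469°

wrap1=207.45_deg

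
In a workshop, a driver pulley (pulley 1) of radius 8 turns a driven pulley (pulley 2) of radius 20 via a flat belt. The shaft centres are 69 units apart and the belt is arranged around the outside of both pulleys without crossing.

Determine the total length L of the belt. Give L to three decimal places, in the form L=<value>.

L=228.057

open belt: β = asin((r2−r1)/C) = asin(12/69) = 10.0154°
wrap1 = π − 2β = 159.9692°
wrap2 = π + 2β = 200.0308°
tangent length = C·cosβ = 67.9485
L = r1·wrap1 + r2·wrap2 + 2·C·cosβ = 8·2.7920 + 20·3.4912 + 2·67.9485 = 228.0569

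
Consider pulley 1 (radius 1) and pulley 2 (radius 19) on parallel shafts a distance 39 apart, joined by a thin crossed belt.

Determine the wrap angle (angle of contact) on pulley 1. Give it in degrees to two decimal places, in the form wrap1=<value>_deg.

wrap1=241.70_deg

crossed belt: β = asin((r1+r2)/C) = asin(20/39) = 30.8519°
wrap1 = wrap2 = π + 2β = 241.7038°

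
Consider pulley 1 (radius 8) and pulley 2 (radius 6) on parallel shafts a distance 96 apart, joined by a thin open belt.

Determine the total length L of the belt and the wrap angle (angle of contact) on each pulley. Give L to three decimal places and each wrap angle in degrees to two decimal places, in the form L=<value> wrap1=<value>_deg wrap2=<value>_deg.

L=236.024 wrap1=182.39_deg wrap2=177.61_deg

open belt: β = asin((r2−r1)/C) = asin(-2/96) = -1.1937°
wrap1 = π − 2β = 182.3875°
wrap2 = π + 2β = 177.6125°
tangent length = C·cosβ = 95.9792
L = r1·wrap1 + r2·wrap2 + 2·C·cosβ = 8·3.1833 + 6·3.0999 + 2·95.9792 = 236.0240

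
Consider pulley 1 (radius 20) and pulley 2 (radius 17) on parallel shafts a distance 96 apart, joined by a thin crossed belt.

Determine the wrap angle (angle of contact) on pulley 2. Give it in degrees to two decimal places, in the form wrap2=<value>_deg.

wrap2=225.34_deg

crossed belt: β = asin((r1+r2)/C) = asin(37/96) = 22.6696°
wrap1 = wrap2 = π + 2β = 225.3392°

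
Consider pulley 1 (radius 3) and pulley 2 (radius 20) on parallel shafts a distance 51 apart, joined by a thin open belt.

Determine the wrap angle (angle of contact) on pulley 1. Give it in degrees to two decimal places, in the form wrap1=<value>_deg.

wrap1=141.06_deg

open belt: β = asin((r2−r1)/C) = asin(17/51) = 19.4712°
wrap1 = π − 2β = 141.0576°
wrap2 = π + 2β = 218.9424°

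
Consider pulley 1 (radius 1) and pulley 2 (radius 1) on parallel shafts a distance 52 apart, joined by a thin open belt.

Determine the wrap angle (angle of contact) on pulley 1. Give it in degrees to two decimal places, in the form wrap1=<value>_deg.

open belt: β = asin((r2−r1)/C) = asin(0/52) = 0.0000°
wrap1 = π − 2β = 180.0000°
wrap2 = π + 2β = 180.0000°

wrap1=180.00_deg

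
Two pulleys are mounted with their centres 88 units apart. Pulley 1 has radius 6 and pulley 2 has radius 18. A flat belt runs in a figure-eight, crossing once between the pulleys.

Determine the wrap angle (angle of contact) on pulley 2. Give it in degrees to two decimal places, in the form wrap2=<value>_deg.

wrap2=211.65_deg

crossed belt: β = asin((r1+r2)/C) = asin(24/88) = 15.8266°
wrap1 = wrap2 = π + 2β = 211.6532°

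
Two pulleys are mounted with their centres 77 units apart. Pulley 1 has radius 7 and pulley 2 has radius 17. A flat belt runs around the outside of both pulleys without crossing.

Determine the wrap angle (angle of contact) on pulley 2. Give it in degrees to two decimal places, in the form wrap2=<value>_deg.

open belt: β = asin((r2−r1)/C) = asin(10/77) = 7.4621°
wrap1 = π − 2β = 165.0758°
wrap2 = π + 2β = 194.9242°

wrap2=194.92_deg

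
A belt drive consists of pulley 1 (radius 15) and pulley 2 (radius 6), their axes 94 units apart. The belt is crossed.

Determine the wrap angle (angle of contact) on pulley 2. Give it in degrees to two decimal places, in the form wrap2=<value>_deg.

wrap2=205.82_deg

crossed belt: β = asin((r1+r2)/C) = asin(21/94) = 12.9091°
wrap1 = wrap2 = π + 2β = 205.8181°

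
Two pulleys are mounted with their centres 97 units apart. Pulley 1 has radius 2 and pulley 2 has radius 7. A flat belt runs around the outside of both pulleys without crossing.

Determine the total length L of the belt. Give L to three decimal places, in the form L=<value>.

open belt: β = asin((r2−r1)/C) = asin(5/97) = 2.9547°
wrap1 = π − 2β = 174.0906°
wrap2 = π + 2β = 185.9094°
tangent length = C·cosβ = 96.8710
L = r1·wrap1 + r2·wrap2 + 2·C·cosβ = 2·3.0385 + 7·3.2447 + 2·96.8710 = 222.5321

L=222.532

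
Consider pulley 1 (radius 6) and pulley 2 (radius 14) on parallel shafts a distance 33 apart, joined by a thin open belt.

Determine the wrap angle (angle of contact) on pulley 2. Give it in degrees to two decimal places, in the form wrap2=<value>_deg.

wrap2=208.06_deg

open belt: β = asin((r2−r1)/C) = asin(8/33) = 14.0297°
wrap1 = π − 2β = 151.9407°
wrap2 = π + 2β = 208.0593°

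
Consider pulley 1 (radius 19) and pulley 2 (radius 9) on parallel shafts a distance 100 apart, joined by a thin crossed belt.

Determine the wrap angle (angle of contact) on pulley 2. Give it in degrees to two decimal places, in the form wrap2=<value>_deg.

crossed belt: β = asin((r1+r2)/C) = asin(28/100) = 16.2602°
wrap1 = wrap2 = π + 2β = 212.5204°

wrap2=212.52_deg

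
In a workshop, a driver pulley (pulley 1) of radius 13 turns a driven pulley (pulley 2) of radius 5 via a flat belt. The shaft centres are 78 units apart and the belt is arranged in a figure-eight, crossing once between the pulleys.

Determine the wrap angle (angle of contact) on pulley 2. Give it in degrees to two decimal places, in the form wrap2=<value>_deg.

crossed belt: β = asin((r1+r2)/C) = asin(18/78) = 13.3424°
wrap1 = wrap2 = π + 2β = 206.6847°

wrap2=206.68_deg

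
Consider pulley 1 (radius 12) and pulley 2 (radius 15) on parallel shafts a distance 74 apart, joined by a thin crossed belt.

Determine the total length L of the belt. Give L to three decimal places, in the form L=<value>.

crossed belt: β = asin((r1+r2)/C) = asin(27/74) = 21.3993°
wrap1 = wrap2 = π + 2β = 222.7985°
tangent length = C·cosβ = 68.8985
L = (r1+r2)·wrap + 2·C·cosβ = 27·3.8886 + 2·68.8985 = 242.7883

L=242.788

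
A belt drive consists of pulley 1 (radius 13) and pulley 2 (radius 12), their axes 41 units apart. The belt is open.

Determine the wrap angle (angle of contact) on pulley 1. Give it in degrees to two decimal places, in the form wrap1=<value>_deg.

wrap1=182.80_deg

open belt: β = asin((r2−r1)/C) = asin(-1/41) = -1.3976°
wrap1 = π − 2β = 182.7952°
wrap2 = π + 2β = 177.2048°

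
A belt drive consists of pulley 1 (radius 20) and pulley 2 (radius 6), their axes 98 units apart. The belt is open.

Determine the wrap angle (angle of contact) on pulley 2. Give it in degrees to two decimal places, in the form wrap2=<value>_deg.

wrap2=163.57_deg

open belt: β = asin((r2−r1)/C) = asin(-14/98) = -8.2132°
wrap1 = π − 2β = 196.4264°
wrap2 = π + 2β = 163.5736°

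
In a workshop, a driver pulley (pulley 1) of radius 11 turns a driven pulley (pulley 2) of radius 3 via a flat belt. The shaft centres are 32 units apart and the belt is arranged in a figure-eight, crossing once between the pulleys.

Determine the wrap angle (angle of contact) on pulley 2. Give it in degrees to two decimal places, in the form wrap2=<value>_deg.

wrap2=231.89_deg

crossed belt: β = asin((r1+r2)/C) = asin(14/32) = 25.9445°
wrap1 = wrap2 = π + 2β = 231.8890°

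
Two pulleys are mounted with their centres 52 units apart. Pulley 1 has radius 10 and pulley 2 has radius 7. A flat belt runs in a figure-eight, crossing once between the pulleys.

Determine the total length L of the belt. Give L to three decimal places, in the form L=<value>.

crossed belt: β = asin((r1+r2)/C) = asin(17/52) = 19.0821°
wrap1 = wrap2 = π + 2β = 218.1642°
tangent length = C·cosβ = 49.1426
L = (r1+r2)·wrap + 2·C·cosβ = 17·3.8077 + 2·49.1426 = 163.0159

L=163.016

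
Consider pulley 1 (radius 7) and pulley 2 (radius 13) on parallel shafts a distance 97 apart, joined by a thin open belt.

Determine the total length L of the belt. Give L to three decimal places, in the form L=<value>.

open belt: β = asin((r2−r1)/C) = asin(6/97) = 3.5463°
wrap1 = π − 2β = 172.9073°
wrap2 = π + 2β = 187.0927°
tangent length = C·cosβ = 96.8143
L = r1·wrap1 + r2·wrap2 + 2·C·cosβ = 7·3.0178 + 13·3.2654 + 2·96.8143 = 257.2031

L=257.203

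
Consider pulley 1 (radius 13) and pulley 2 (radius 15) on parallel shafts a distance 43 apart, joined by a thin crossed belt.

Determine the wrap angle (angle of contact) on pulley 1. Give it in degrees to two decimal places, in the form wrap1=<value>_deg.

crossed belt: β = asin((r1+r2)/C) = asin(28/43) = 40.6293°
wrap1 = wrap2 = π + 2β = 261.2587°

wrap1=261.26_deg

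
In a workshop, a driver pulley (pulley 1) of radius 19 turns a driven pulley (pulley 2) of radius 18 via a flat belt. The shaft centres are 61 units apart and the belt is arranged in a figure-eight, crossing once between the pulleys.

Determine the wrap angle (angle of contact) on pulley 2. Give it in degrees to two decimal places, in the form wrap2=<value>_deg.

wrap2=254.68_deg

crossed belt: β = asin((r1+r2)/C) = asin(37/61) = 37.3410°
wrap1 = wrap2 = π + 2β = 254.6820°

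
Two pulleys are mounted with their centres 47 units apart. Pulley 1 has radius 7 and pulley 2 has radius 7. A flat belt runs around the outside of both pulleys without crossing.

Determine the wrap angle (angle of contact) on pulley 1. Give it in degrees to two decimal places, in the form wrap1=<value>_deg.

wrap1=180.00_deg

open belt: β = asin((r2−r1)/C) = asin(0/47) = 0.0000°
wrap1 = π − 2β = 180.0000°
wrap2 = π + 2β = 180.0000°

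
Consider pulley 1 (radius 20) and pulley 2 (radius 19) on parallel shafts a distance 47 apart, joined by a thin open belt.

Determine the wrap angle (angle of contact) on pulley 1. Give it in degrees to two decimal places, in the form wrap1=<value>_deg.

wrap1=182.44_deg

open belt: β = asin((r2−r1)/C) = asin(-1/47) = -1.2192°
wrap1 = π − 2β = 182.4383°
wrap2 = π + 2β = 177.5617°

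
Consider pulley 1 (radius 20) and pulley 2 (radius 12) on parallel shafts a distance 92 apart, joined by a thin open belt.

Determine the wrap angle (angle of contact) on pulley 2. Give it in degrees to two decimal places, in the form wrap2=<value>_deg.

wrap2=170.02_deg

open belt: β = asin((r2−r1)/C) = asin(-8/92) = -4.9885°
wrap1 = π − 2β = 189.9771°
wrap2 = π + 2β = 170.0229°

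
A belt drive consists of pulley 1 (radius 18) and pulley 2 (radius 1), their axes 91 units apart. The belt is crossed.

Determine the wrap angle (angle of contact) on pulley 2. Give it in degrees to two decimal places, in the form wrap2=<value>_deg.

wrap2=204.10_deg

crossed belt: β = asin((r1+r2)/C) = asin(19/91) = 12.0515°
wrap1 = wrap2 = π + 2β = 204.1030°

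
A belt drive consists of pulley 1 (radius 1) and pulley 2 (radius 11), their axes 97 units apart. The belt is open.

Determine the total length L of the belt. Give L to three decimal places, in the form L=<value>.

open belt: β = asin((r2−r1)/C) = asin(10/97) = 5.9173°
wrap1 = π − 2β = 168.1654°
wrap2 = π + 2β = 191.8346°
tangent length = C·cosβ = 96.4832
L = r1·wrap1 + r2·wrap2 + 2·C·cosβ = 1·2.9350 + 11·3.3481 + 2·96.4832 = 232.7310

L=232.731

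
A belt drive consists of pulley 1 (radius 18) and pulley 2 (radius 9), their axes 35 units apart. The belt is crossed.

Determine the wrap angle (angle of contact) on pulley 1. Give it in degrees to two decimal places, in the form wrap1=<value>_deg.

crossed belt: β = asin((r1+r2)/C) = asin(27/35) = 50.4823°
wrap1 = wrap2 = π + 2β = 280.9647°

wrap1=280.96_deg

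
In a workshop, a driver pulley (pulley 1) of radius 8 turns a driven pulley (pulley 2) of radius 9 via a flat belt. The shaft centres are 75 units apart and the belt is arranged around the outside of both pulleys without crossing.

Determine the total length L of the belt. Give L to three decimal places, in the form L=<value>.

L=203.420

open belt: β = asin((r2−r1)/C) = asin(1/75) = 0.7640°
wrap1 = π − 2β = 178.4721°
wrap2 = π + 2β = 181.5279°
tangent length = C·cosβ = 74.9933
L = r1·wrap1 + r2·wrap2 + 2·C·cosβ = 8·3.1149 + 9·3.1683 + 2·74.9933 = 203.4204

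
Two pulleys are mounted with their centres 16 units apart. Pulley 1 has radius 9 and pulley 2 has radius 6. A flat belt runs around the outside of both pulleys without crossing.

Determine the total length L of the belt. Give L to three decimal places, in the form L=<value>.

open belt: β = asin((r2−r1)/C) = asin(-3/16) = -10.8069°
wrap1 = π − 2β = 201.6138°
wrap2 = π + 2β = 158.3862°
tangent length = C·cosβ = 15.7162
L = r1·wrap1 + r2·wrap2 + 2·C·cosβ = 9·3.5188 + 6·2.7644 + 2·15.7162 = 79.6881

L=79.688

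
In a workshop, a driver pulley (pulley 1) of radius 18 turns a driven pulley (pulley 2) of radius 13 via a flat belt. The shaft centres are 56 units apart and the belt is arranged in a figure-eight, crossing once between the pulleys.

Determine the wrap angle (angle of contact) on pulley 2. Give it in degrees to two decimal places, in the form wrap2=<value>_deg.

crossed belt: β = asin((r1+r2)/C) = asin(31/56) = 33.6124°
wrap1 = wrap2 = π + 2β = 247.2247°

wrap2=247.22_deg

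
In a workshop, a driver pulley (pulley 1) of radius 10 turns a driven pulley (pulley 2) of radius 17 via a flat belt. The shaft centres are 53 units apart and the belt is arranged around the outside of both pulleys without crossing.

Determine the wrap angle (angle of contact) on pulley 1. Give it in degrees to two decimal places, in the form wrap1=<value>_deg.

open belt: β = asin((r2−r1)/C) = asin(7/53) = 7.5895°
wrap1 = π − 2β = 164.8209°
wrap2 = π + 2β = 195.1791°

wrap1=164.82_deg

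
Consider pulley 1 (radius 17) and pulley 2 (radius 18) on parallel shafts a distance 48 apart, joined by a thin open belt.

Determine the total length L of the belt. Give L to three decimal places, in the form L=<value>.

open belt: β = asin((r2−r1)/C) = asin(1/48) = 1.1937°
wrap1 = π − 2β = 177.6125°
wrap2 = π + 2β = 182.3875°
tangent length = C·cosβ = 47.9896
L = r1·wrap1 + r2·wrap2 + 2·C·cosβ = 17·3.0999 + 18·3.1833 + 2·47.9896 = 205.9766

L=205.977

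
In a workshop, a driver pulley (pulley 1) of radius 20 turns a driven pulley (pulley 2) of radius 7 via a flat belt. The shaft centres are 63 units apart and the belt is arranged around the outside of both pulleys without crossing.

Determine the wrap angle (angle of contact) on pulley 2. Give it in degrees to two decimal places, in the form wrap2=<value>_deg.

open belt: β = asin((r2−r1)/C) = asin(-13/63) = -11.9085°
wrap1 = π − 2β = 203.8170°
wrap2 = π + 2β = 156.1830°

wrap2=156.18_deg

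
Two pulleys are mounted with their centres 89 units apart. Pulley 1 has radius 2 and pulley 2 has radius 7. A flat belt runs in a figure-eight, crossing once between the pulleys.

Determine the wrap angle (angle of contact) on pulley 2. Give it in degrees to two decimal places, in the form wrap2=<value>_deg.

crossed belt: β = asin((r1+r2)/C) = asin(9/89) = 5.8039°
wrap1 = wrap2 = π + 2β = 191.6078°

wrap2=191.61_deg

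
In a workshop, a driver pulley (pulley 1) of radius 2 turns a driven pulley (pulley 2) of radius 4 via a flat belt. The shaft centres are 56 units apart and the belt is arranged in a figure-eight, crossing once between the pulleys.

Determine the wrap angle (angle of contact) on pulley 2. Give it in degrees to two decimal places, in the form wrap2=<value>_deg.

wrap2=192.30_deg

crossed belt: β = asin((r1+r2)/C) = asin(6/56) = 6.1506°
wrap1 = wrap2 = π + 2β = 192.3013°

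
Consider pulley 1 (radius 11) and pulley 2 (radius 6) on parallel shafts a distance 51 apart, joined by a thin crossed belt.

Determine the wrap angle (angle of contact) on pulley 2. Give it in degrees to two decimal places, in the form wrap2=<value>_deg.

wrap2=218.94_deg

crossed belt: β = asin((r1+r2)/C) = asin(17/51) = 19.4712°
wrap1 = wrap2 = π + 2β = 218.9424°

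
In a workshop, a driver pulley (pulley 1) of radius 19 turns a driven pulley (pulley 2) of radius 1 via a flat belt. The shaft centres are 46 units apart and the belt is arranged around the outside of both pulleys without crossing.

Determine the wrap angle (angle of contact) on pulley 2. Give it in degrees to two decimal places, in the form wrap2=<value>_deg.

wrap2=133.93_deg

open belt: β = asin((r2−r1)/C) = asin(-18/46) = -23.0357°
wrap1 = π − 2β = 226.0714°
wrap2 = π + 2β = 133.9286°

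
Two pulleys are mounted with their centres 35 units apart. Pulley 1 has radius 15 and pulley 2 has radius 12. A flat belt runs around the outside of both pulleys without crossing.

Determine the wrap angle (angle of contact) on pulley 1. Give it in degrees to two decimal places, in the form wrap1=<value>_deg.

open belt: β = asin((r2−r1)/C) = asin(-3/35) = -4.9171°
wrap1 = π − 2β = 189.8342°
wrap2 = π + 2β = 170.1658°

wrap1=189.83_deg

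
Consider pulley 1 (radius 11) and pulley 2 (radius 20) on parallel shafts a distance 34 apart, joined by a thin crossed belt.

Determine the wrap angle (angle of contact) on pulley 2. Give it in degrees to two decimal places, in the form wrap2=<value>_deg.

wrap2=311.50_deg

crossed belt: β = asin((r1+r2)/C) = asin(31/34) = 65.7504°
wrap1 = wrap2 = π + 2β = 311.5007°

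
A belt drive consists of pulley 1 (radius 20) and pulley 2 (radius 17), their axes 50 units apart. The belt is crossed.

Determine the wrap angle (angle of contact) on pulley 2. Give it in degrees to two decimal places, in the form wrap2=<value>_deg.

wrap2=275.46_deg

crossed belt: β = asin((r1+r2)/C) = asin(37/50) = 47.7314°
wrap1 = wrap2 = π + 2β = 275.4628°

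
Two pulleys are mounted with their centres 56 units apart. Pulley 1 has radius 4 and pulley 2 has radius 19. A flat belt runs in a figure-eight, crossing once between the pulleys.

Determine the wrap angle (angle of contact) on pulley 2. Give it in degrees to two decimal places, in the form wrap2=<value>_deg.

wrap2=228.50_deg

crossed belt: β = asin((r1+r2)/C) = asin(23/56) = 24.2497°
wrap1 = wrap2 = π + 2β = 228.4994°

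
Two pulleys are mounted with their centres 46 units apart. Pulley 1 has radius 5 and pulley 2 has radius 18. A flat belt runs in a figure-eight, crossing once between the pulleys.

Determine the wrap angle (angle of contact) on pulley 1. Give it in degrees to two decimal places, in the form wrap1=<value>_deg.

wrap1=240.00_deg

crossed belt: β = asin((r1+r2)/C) = asin(23/46) = 30.0000°
wrap1 = wrap2 = π + 2β = 240.0000°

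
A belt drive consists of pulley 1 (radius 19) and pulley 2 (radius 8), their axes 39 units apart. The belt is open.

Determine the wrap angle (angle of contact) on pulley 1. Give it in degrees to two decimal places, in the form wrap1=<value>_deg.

wrap1=212.77_deg

open belt: β = asin((r2−r1)/C) = asin(-11/39) = -16.3827°
wrap1 = π − 2β = 212.7653°
wrap2 = π + 2β = 147.2347°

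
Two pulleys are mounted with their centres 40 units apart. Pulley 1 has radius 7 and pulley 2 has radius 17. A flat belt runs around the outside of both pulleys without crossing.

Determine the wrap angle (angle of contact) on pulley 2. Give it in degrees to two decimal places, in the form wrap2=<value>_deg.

open belt: β = asin((r2−r1)/C) = asin(10/40) = 14.4775°
wrap1 = π − 2β = 151.0450°
wrap2 = π + 2β = 208.9550°

wrap2=208.96_deg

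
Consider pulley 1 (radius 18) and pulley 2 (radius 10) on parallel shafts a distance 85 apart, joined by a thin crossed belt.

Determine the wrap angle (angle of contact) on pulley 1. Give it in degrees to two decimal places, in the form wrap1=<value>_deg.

wrap1=218.47_deg

crossed belt: β = asin((r1+r2)/C) = asin(28/85) = 19.2331°
wrap1 = wrap2 = π + 2β = 218.4662°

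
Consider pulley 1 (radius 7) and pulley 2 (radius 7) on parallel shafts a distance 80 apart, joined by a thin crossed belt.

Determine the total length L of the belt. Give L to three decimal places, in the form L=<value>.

crossed belt: β = asin((r1+r2)/C) = asin(14/80) = 10.0787°
wrap1 = wrap2 = π + 2β = 200.1573°
tangent length = C·cosβ = 78.7655
L = (r1+r2)·wrap + 2·C·cosβ = 14·3.4934 + 2·78.7655 = 206.4386

L=206.439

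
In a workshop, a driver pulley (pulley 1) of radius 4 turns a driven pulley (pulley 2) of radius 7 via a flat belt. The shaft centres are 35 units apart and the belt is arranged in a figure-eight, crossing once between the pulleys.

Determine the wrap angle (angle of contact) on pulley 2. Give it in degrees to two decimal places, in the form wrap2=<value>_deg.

crossed belt: β = asin((r1+r2)/C) = asin(11/35) = 18.3177°
wrap1 = wrap2 = π + 2β = 216.6354°

wrap2=216.64_deg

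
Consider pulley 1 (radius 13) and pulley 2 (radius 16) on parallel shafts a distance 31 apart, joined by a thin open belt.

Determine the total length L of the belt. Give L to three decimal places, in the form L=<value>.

L=153.397

open belt: β = asin((r2−r1)/C) = asin(3/31) = 5.5534°
wrap1 = π − 2β = 168.8931°
wrap2 = π + 2β = 191.1069°
tangent length = C·cosβ = 30.8545
L = r1·wrap1 + r2·wrap2 + 2·C·cosβ = 13·2.9477 + 16·3.3354 + 2·30.8545 = 153.3967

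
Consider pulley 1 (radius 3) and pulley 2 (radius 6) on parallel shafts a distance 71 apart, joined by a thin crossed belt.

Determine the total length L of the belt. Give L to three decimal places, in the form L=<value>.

crossed belt: β = asin((r1+r2)/C) = asin(9/71) = 7.2824°
wrap1 = wrap2 = π + 2β = 194.5649°
tangent length = C·cosβ = 70.4273
L = (r1+r2)·wrap + 2·C·cosβ = 9·3.3958 + 2·70.4273 = 171.4167

L=171.417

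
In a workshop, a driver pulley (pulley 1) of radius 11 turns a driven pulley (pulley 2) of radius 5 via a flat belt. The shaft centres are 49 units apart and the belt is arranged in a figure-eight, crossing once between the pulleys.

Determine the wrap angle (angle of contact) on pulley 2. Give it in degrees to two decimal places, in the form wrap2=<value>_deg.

crossed belt: β = asin((r1+r2)/C) = asin(16/49) = 19.0583°
wrap1 = wrap2 = π + 2β = 218.1167°

wrap2=218.12_deg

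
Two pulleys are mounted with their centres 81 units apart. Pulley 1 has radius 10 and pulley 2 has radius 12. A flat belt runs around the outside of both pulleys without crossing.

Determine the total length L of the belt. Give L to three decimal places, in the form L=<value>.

open belt: β = asin((r2−r1)/C) = asin(2/81) = 1.4149°
wrap1 = π − 2β = 177.1703°
wrap2 = π + 2β = 182.8297°
tangent length = C·cosβ = 80.9753
L = r1·wrap1 + r2·wrap2 + 2·C·cosβ = 10·3.0922 + 12·3.1910 + 2·80.9753 = 231.1644

L=231.164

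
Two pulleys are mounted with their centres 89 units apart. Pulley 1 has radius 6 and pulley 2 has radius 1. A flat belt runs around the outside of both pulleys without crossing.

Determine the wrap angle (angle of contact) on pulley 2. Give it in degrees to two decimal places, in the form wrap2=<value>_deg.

open belt: β = asin((r2−r1)/C) = asin(-5/89) = -3.2206°
wrap1 = π − 2β = 186.4411°
wrap2 = π + 2β = 173.5589°

wrap2=173.56_deg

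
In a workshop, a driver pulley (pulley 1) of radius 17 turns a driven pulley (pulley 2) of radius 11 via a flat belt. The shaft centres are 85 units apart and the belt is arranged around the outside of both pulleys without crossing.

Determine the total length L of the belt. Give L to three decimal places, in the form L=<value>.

open belt: β = asin((r2−r1)/C) = asin(-6/85) = -4.0478°
wrap1 = π − 2β = 188.0955°
wrap2 = π + 2β = 171.9045°
tangent length = C·cosβ = 84.7880
L = r1·wrap1 + r2·wrap2 + 2·C·cosβ = 17·3.2829 + 11·3.0003 + 2·84.7880 = 258.3883

L=258.388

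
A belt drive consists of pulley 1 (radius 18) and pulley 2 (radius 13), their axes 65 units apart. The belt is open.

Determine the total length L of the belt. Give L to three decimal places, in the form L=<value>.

open belt: β = asin((r2−r1)/C) = asin(-5/65) = -4.4117°
wrap1 = π − 2β = 188.8235°
wrap2 = π + 2β = 171.1765°
tangent length = C·cosβ = 64.8074
L = r1·wrap1 + r2·wrap2 + 2·C·cosβ = 18·3.2956 + 13·2.9876 + 2·64.8074 = 227.7742

L=227.774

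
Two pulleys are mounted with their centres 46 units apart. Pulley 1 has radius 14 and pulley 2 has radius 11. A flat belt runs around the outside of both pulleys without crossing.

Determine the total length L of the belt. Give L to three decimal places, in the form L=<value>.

L=170.736

open belt: β = asin((r2−r1)/C) = asin(-3/46) = -3.7393°
wrap1 = π − 2β = 187.4787°
wrap2 = π + 2β = 172.5213°
tangent length = C·cosβ = 45.9021
L = r1·wrap1 + r2·wrap2 + 2·C·cosβ = 14·3.2721 + 11·3.0111 + 2·45.9021 = 170.7355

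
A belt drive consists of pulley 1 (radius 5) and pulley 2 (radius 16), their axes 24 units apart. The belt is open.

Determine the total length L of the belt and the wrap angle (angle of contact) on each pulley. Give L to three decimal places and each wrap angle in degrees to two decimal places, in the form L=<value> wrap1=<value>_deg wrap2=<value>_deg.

L=119.110 wrap1=125.44_deg wrap2=234.56_deg

open belt: β = asin((r2−r1)/C) = asin(11/24) = 27.2796°
wrap1 = π − 2β = 125.4408°
wrap2 = π + 2β = 234.5592°
tangent length = C·cosβ = 21.3307
L = r1·wrap1 + r2·wrap2 + 2·C·cosβ = 5·2.1894 + 16·4.0938 + 2·21.3307 = 119.1095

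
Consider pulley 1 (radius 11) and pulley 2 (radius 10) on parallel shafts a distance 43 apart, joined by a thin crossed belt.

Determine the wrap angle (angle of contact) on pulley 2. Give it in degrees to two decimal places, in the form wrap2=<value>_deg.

wrap2=238.47_deg

crossed belt: β = asin((r1+r2)/C) = asin(21/43) = 29.2336°
wrap1 = wrap2 = π + 2β = 238.4673°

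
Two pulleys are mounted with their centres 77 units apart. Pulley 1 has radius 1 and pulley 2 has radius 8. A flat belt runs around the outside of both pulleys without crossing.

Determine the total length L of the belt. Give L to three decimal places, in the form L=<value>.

open belt: β = asin((r2−r1)/C) = asin(7/77) = 5.2159°
wrap1 = π − 2β = 169.5682°
wrap2 = π + 2β = 190.4318°
tangent length = C·cosβ = 76.6812
L = r1·wrap1 + r2·wrap2 + 2·C·cosβ = 1·2.9595 + 8·3.3237 + 2·76.6812 = 182.9111

L=182.911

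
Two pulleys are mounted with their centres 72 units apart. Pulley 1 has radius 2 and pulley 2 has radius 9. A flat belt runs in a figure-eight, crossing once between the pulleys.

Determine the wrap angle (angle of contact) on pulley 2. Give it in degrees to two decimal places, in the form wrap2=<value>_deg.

wrap2=197.58_deg

crossed belt: β = asin((r1+r2)/C) = asin(11/72) = 8.7879°
wrap1 = wrap2 = π + 2β = 197.5759°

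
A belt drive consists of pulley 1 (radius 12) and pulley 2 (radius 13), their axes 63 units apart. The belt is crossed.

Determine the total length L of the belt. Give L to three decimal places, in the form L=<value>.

crossed belt: β = asin((r1+r2)/C) = asin(25/63) = 23.3799°
wrap1 = wrap2 = π + 2β = 226.7597°
tangent length = C·cosβ = 57.8273
L = (r1+r2)·wrap + 2·C·cosβ = 25·3.9577 + 2·57.8273 = 214.5973

L=214.597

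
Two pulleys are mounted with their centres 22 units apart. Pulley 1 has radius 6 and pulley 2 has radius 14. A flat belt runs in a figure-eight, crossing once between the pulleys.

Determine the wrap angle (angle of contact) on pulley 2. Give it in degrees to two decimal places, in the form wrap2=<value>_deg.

wrap2=310.76_deg

crossed belt: β = asin((r1+r2)/C) = asin(20/22) = 65.3800°
wrap1 = wrap2 = π + 2β = 310.7600°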